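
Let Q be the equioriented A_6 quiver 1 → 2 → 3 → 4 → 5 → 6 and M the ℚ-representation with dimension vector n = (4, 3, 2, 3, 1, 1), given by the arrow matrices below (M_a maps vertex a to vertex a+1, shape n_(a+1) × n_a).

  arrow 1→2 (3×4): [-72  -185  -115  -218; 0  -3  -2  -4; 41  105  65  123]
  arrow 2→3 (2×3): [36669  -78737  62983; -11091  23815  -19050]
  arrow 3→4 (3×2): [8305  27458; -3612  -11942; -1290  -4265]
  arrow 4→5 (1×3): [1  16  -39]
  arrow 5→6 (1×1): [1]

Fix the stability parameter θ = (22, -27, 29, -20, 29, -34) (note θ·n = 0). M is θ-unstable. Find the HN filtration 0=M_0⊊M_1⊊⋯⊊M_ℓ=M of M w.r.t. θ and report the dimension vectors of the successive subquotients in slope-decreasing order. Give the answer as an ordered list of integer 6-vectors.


Barcode: M ≅ I[1,1], I[1,2], I[1,4], I[1,6], I[4,4]. HN layers by μ_θ (5 steps, strictly decreasing):
  μ^(1)=22; μ^(2)=9/2; μ^(3)=1; μ^(4)=-5/2; μ^(5)=-20

((1, 0, 0, 0, 0, 0); (0, 0, 1, 1, 0, 0); (0, 0, 1, 1, 1, 1); (3, 3, 0, 0, 0, 0); (0, 0, 0, 1, 0, 0))


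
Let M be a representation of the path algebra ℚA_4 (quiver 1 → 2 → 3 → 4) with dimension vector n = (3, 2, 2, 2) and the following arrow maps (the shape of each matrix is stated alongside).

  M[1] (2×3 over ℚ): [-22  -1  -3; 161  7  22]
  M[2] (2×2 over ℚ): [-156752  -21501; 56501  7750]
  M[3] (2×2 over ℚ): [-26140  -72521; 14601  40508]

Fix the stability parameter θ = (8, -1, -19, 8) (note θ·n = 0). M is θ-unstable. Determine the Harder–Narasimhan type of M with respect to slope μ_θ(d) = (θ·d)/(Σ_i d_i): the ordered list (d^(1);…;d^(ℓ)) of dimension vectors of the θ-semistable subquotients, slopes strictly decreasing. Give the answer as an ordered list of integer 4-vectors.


Barcode: M ≅ I[1,1], I[1,4]^2. HN layers by μ_θ (2 steps, strictly decreasing):
  μ^(1)=8; μ^(2)=-4

((1, 0, 0, 2); (2, 2, 2, 0))


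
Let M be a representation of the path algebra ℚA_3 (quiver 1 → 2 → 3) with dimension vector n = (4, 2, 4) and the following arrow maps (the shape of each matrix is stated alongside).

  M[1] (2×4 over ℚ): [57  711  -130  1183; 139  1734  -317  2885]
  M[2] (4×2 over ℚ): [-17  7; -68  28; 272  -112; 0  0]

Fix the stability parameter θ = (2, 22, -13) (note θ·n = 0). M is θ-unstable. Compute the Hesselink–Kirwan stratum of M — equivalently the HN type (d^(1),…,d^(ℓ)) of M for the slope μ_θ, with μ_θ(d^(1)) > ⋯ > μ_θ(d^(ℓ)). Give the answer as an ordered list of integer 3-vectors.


Barcode: M ≅ I[1,1]^2, I[1,2], I[1,3], I[3,3]^3. HN layers by μ_θ (4 steps, strictly decreasing):
  μ^(1)=22; μ^(2)=9/2; μ^(3)=2; μ^(4)=-13

((0, 1, 0); (0, 1, 1); (4, 0, 0); (0, 0, 3))


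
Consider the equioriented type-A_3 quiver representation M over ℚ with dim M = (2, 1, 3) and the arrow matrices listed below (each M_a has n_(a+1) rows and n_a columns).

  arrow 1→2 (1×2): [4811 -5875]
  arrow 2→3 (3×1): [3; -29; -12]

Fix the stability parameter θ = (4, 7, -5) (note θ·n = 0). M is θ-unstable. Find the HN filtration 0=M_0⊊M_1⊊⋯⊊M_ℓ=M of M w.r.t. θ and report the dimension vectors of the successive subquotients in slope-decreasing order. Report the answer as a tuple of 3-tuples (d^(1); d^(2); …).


Interval decomposition of M: I[1,1], I[1,3], I[3,3]^2.
HN type (ℓ=3): μ^(1)=4; μ^(2)=2; μ^(3)=-5

((1, 0, 0); (1, 1, 1); (0, 0, 2))


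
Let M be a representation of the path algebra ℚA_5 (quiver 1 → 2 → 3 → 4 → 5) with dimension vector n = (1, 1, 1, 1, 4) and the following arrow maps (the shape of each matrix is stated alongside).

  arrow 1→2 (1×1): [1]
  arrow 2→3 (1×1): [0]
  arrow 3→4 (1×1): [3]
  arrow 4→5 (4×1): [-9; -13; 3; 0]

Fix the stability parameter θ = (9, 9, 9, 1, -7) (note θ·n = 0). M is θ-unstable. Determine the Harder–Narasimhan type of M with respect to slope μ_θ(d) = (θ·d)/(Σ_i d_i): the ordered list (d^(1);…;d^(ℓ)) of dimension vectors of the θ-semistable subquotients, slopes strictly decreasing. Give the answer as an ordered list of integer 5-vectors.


Interval decomposition of M: I[1,2], I[3,5], I[5,5]^3.
HN type (ℓ=3): μ^(1)=9; μ^(2)=1; μ^(3)=-7

((1, 1, 0, 0, 0); (0, 0, 1, 1, 1); (0, 0, 0, 0, 3))


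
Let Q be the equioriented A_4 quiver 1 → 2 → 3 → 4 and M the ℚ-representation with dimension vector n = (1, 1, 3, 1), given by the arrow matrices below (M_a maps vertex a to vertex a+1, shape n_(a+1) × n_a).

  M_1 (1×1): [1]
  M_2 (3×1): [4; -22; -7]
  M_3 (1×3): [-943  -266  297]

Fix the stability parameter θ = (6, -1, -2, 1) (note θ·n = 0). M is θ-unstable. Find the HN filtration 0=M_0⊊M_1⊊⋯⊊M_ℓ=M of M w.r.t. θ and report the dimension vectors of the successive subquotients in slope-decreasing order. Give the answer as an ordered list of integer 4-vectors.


Barcode: M ≅ I[1,4], I[3,3]^2. HN layers by μ_θ (2 steps, strictly decreasing):
  μ^(1)=1; μ^(2)=-2

((1, 1, 1, 1); (0, 0, 2, 0))


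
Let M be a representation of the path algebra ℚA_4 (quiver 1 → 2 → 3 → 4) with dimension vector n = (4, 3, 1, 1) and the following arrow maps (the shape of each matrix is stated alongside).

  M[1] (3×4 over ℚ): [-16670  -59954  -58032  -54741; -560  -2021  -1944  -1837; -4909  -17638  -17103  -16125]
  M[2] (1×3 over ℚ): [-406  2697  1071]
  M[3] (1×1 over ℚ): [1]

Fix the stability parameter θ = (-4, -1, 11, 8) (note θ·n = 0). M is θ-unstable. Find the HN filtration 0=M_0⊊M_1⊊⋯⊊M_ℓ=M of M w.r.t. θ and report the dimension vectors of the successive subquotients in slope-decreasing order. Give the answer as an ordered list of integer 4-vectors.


Via rank(M_{q-1}∘⋯∘M_p): M ≅ I[1,1], I[1,2]^2, I[1,4].
μ_θ-semistable layers: μ^(1)=19/2; μ^(2)=-1; μ^(3)=-4

((0, 0, 1, 1); (0, 3, 0, 0); (4, 0, 0, 0))


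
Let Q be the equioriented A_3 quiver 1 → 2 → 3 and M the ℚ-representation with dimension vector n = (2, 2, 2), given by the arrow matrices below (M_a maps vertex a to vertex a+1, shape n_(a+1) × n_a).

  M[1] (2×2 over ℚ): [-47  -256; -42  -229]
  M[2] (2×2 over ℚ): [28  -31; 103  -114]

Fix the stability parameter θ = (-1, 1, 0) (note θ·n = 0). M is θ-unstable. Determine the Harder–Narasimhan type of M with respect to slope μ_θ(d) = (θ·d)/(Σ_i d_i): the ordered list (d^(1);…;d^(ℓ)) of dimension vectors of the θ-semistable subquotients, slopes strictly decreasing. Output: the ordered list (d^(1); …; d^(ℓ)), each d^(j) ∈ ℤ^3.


Barcode: M ≅ I[1,3]^2. HN layers by μ_θ (2 steps, strictly decreasing):
  μ^(1)=1/2; μ^(2)=-1

((0, 2, 2); (2, 0, 0))


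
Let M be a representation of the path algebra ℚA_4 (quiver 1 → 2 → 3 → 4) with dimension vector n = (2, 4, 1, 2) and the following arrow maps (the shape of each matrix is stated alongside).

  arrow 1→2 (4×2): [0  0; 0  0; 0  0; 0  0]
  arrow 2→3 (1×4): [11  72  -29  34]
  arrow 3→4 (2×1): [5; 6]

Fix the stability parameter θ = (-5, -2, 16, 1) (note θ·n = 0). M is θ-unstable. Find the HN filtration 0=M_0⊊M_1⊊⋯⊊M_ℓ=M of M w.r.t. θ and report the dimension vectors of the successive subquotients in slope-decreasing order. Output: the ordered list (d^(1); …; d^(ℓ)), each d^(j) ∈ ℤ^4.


Interval decomposition of M: I[1,1]^2, I[2,2]^3, I[2,4], I[4,4].
HN type (ℓ=4): μ^(1)=17/2; μ^(2)=1; μ^(3)=-2; μ^(4)=-5

((0, 0, 1, 1); (0, 0, 0, 1); (0, 4, 0, 0); (2, 0, 0, 0))


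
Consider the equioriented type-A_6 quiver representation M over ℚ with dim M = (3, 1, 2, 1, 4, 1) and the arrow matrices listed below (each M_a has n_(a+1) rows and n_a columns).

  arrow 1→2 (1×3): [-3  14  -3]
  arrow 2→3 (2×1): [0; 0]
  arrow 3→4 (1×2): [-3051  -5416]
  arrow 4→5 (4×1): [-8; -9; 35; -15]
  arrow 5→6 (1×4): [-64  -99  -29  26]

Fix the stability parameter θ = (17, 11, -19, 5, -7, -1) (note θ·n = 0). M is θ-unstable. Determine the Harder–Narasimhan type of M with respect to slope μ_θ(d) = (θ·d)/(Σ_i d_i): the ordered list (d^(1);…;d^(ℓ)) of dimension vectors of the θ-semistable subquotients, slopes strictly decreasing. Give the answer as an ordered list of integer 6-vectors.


Via rank(M_{q-1}∘⋯∘M_p): M ≅ I[1,1]^2, I[1,2], I[3,3], I[3,6], I[5,5]^3.
μ_θ-semistable layers: μ^(1)=17; μ^(2)=14; μ^(3)=-1; μ^(4)=-7; μ^(5)=-19

((2, 0, 0, 0, 0, 0); (1, 1, 0, 0, 0, 0); (0, 0, 0, 1, 1, 1); (0, 0, 0, 0, 3, 0); (0, 0, 2, 0, 0, 0))


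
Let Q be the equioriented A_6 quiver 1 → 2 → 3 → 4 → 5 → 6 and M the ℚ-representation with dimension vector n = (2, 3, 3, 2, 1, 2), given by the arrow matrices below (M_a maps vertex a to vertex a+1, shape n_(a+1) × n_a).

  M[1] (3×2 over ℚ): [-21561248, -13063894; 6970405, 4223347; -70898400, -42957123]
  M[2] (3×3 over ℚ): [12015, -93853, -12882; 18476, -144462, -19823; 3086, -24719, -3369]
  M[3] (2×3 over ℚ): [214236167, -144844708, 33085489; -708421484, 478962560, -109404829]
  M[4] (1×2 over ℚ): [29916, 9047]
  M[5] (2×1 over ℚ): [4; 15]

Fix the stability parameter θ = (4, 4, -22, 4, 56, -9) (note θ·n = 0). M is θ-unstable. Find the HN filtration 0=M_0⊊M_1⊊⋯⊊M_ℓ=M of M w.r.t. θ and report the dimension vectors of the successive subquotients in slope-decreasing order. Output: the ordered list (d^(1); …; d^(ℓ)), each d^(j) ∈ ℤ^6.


Interval decomposition of M: I[1,4], I[1,6], I[2,3], I[6,6].
HN type (ℓ=4): μ^(1)=47/2; μ^(2)=4; μ^(3)=-14/3; μ^(4)=-9

((0, 0, 0, 0, 1, 1); (0, 0, 0, 2, 0, 0); (2, 2, 2, 0, 0, 0); (0, 1, 1, 0, 0, 1))


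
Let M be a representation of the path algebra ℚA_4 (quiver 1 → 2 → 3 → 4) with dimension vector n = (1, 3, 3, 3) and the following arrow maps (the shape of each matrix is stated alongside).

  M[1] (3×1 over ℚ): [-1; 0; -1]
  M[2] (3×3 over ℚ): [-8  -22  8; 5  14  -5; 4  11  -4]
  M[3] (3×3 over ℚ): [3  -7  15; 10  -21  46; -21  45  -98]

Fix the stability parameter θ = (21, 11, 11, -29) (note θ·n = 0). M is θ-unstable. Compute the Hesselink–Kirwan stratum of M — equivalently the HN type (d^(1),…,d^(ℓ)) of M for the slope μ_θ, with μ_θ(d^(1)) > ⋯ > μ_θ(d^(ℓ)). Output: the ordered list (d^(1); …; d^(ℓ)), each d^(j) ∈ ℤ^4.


Via rank(M_{q-1}∘⋯∘M_p): M ≅ I[1,2], I[2,4]^2, I[3,4].
μ_θ-semistable layers: μ^(1)=16; μ^(2)=-7/3; μ^(3)=-9

((1, 1, 0, 0); (0, 2, 2, 2); (0, 0, 1, 1))


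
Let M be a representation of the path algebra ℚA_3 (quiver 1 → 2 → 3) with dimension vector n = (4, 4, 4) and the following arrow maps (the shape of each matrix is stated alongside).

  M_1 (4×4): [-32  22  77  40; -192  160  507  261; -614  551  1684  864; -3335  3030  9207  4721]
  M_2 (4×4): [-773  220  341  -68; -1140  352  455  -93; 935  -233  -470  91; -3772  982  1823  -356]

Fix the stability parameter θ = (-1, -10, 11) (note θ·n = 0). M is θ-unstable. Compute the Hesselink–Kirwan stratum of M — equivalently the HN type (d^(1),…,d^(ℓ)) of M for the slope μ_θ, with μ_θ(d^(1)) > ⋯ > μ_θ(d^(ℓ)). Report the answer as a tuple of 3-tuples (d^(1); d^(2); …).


Via rank(M_{q-1}∘⋯∘M_p): M ≅ I[1,3]^4.
μ_θ-semistable layers: μ^(1)=11; μ^(2)=-11/2

((0, 0, 4); (4, 4, 0))


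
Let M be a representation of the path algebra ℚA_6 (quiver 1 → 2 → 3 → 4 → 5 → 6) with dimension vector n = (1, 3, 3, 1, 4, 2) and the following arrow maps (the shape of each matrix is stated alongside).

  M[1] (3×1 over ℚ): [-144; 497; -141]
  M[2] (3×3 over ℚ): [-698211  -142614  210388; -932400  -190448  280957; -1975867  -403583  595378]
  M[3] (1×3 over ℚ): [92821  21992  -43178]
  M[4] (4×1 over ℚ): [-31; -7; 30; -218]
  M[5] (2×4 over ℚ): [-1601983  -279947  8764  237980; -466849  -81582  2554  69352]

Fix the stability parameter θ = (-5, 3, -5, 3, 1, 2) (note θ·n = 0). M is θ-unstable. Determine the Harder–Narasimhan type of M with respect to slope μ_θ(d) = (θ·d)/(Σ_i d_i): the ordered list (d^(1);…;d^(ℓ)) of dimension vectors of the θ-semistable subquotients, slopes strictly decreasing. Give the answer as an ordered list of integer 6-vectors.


Interval decomposition of M: I[1,3], I[2,3], I[2,6], I[5,5]^2, I[5,6].
HN type (ℓ=4): μ^(1)=2; μ^(2)=1; μ^(3)=-1; μ^(4)=-5

((0, 0, 0, 1, 1, 2); (0, 0, 0, 0, 3, 0); (0, 3, 3, 0, 0, 0); (1, 0, 0, 0, 0, 0))


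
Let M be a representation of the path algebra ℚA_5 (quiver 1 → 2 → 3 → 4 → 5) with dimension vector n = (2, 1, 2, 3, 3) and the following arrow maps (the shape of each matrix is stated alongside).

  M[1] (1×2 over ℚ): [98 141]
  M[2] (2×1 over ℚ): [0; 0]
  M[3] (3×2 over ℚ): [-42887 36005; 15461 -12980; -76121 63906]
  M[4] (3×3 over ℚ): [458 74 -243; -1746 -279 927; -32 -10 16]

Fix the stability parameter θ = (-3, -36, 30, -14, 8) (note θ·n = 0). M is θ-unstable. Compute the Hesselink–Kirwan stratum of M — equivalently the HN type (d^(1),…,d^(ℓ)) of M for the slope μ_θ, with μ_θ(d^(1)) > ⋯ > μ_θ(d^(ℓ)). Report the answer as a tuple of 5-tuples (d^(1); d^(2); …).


Via rank(M_{q-1}∘⋯∘M_p): M ≅ I[1,1], I[1,2], I[3,4], I[3,5], I[4,5], I[5,5].
μ_θ-semistable layers: μ^(1)=8; μ^(2)=-3; μ^(3)=-14; μ^(4)=-39/2

((0, 0, 2, 2, 3); (1, 0, 0, 0, 0); (0, 0, 0, 1, 0); (1, 1, 0, 0, 0))


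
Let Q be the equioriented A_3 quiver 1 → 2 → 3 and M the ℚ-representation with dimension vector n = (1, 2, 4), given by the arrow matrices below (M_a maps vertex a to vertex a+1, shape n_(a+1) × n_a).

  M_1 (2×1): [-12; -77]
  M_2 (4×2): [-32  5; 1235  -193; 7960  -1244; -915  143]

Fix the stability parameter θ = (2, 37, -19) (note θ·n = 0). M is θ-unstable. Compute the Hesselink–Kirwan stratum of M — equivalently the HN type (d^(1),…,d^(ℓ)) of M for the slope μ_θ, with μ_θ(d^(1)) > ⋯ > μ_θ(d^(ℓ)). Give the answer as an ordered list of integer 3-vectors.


Via rank(M_{q-1}∘⋯∘M_p): M ≅ I[1,3], I[2,3], I[3,3]^2.
μ_θ-semistable layers: μ^(1)=9; μ^(2)=2; μ^(3)=-19

((0, 2, 2); (1, 0, 0); (0, 0, 2))


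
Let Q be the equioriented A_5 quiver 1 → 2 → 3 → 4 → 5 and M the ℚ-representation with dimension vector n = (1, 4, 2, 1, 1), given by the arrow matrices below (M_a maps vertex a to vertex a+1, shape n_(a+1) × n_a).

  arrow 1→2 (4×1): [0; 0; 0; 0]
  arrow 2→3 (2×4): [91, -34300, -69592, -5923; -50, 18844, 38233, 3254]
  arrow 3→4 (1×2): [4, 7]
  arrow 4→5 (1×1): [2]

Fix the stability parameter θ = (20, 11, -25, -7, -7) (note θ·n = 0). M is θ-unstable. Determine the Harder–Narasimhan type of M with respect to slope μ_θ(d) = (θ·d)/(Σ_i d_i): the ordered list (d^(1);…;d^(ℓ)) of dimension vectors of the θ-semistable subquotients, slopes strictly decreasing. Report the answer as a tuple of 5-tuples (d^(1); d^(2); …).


Via rank(M_{q-1}∘⋯∘M_p): M ≅ I[1,1], I[2,2]^2, I[2,3], I[2,5].
μ_θ-semistable layers: μ^(1)=20; μ^(2)=11; μ^(3)=-7

((1, 0, 0, 0, 0); (0, 2, 0, 0, 0); (0, 2, 2, 1, 1))


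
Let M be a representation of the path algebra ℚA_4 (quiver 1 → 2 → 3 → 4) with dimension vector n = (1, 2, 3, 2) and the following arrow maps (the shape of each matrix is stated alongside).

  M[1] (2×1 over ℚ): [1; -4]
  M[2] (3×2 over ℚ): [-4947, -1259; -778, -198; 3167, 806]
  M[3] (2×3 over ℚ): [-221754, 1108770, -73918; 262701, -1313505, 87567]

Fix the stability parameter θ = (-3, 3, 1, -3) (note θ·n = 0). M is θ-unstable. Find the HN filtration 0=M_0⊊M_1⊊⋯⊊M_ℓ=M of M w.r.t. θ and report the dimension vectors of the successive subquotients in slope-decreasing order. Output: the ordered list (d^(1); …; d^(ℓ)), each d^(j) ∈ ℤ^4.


Barcode: M ≅ I[1,3], I[2,4], I[3,3], I[4,4]. HN layers by μ_θ (4 steps, strictly decreasing):
  μ^(1)=2; μ^(2)=1; μ^(3)=1/3; μ^(4)=-3

((0, 1, 1, 0); (0, 0, 1, 0); (0, 1, 1, 1); (1, 0, 0, 1))


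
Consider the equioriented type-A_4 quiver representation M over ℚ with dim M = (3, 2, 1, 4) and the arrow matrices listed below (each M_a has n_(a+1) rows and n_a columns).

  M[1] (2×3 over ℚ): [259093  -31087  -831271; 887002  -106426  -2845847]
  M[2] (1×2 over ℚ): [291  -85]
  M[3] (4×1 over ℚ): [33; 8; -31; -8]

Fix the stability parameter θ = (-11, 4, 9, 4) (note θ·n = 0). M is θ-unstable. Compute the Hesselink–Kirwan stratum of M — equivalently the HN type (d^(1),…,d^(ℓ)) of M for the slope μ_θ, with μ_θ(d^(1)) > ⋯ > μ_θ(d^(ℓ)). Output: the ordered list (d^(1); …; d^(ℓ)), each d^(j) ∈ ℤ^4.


Interval decomposition of M: I[1,1], I[1,2], I[1,4], I[4,4]^3.
HN type (ℓ=3): μ^(1)=13/2; μ^(2)=4; μ^(3)=-11

((0, 0, 1, 1); (0, 2, 0, 3); (3, 0, 0, 0))


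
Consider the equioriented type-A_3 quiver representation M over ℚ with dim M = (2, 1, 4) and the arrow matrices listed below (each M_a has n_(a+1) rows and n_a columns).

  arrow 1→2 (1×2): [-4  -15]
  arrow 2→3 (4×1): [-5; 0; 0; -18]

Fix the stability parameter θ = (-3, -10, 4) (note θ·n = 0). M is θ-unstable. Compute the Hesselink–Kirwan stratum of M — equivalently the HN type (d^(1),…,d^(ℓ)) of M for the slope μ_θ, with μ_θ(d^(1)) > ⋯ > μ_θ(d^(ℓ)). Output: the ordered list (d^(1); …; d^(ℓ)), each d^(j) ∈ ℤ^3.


Barcode: M ≅ I[1,1], I[1,3], I[3,3]^3. HN layers by μ_θ (3 steps, strictly decreasing):
  μ^(1)=4; μ^(2)=-3; μ^(3)=-13/2

((0, 0, 4); (1, 0, 0); (1, 1, 0))


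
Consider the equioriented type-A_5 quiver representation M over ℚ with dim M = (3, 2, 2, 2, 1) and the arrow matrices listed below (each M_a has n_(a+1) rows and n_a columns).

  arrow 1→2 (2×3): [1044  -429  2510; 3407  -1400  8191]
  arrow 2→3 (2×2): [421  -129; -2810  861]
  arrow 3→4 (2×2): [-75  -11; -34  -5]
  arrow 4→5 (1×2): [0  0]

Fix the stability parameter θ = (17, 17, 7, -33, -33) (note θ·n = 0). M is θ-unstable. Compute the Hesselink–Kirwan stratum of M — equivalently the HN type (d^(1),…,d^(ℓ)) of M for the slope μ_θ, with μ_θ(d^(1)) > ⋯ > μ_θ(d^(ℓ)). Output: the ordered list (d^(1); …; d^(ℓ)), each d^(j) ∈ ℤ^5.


Barcode: M ≅ I[1,1], I[1,4]^2, I[5,5]. HN layers by μ_θ (3 steps, strictly decreasing):
  μ^(1)=17; μ^(2)=2; μ^(3)=-33

((1, 0, 0, 0, 0); (2, 2, 2, 2, 0); (0, 0, 0, 0, 1))


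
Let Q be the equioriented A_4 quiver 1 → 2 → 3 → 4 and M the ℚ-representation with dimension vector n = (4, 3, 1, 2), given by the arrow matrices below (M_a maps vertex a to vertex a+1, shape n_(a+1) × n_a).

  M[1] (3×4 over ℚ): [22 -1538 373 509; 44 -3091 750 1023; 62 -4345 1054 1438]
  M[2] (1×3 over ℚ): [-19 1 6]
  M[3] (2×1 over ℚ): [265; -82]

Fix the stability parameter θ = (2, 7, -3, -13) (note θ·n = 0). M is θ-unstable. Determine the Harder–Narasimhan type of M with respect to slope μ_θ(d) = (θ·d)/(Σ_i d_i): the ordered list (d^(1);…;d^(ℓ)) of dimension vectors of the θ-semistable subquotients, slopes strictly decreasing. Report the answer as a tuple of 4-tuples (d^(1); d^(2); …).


Interval decomposition of M: I[1,1], I[1,2]^2, I[1,4], I[4,4].
HN type (ℓ=4): μ^(1)=7; μ^(2)=2; μ^(3)=-7/4; μ^(4)=-13

((0, 2, 0, 0); (3, 0, 0, 0); (1, 1, 1, 1); (0, 0, 0, 1))


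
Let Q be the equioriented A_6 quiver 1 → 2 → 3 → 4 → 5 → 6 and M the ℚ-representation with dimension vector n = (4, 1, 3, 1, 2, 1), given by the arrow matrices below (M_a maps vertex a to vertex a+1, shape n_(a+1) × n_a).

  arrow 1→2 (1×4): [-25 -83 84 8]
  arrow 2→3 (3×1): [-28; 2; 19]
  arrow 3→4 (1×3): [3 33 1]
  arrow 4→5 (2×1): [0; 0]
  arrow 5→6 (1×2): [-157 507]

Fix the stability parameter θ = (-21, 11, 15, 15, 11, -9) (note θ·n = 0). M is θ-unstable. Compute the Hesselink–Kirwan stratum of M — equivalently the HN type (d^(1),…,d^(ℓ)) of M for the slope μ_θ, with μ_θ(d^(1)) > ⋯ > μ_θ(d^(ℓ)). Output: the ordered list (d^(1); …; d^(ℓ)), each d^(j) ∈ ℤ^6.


Barcode: M ≅ I[1,1]^3, I[1,4], I[3,3]^2, I[5,5], I[5,6]. HN layers by μ_θ (4 steps, strictly decreasing):
  μ^(1)=15; μ^(2)=11; μ^(3)=1; μ^(4)=-21

((0, 0, 3, 1, 0, 0); (0, 1, 0, 0, 1, 0); (0, 0, 0, 0, 1, 1); (4, 0, 0, 0, 0, 0))


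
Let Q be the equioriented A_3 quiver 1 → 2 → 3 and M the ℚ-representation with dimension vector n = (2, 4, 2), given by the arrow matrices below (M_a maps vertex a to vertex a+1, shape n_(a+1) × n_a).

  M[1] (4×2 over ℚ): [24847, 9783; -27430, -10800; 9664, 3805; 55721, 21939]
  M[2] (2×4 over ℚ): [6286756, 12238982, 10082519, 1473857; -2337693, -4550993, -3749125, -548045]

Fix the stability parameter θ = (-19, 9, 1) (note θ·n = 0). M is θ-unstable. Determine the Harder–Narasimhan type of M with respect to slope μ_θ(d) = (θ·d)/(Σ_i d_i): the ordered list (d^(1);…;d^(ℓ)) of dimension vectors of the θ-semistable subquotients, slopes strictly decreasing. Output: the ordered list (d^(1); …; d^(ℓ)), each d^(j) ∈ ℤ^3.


Interval decomposition of M: I[1,3]^2, I[2,2]^2.
HN type (ℓ=3): μ^(1)=9; μ^(2)=5; μ^(3)=-19

((0, 2, 0); (0, 2, 2); (2, 0, 0))


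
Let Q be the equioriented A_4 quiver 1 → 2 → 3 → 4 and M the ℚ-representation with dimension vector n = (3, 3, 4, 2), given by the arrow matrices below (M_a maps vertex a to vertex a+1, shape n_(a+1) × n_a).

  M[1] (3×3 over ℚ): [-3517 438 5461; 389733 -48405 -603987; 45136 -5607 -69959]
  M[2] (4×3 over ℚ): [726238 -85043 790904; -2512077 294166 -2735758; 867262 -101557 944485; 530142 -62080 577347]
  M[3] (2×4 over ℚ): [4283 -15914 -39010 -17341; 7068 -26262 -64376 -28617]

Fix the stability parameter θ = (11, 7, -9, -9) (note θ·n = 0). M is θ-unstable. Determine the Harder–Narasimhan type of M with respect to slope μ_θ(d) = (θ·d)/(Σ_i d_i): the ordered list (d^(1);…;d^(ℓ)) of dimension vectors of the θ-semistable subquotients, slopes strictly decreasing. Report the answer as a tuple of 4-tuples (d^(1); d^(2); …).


Interval decomposition of M: I[1,3], I[1,4]^2, I[3,3].
HN type (ℓ=3): μ^(1)=3; μ^(2)=0; μ^(3)=-9

((1, 1, 1, 0); (2, 2, 2, 2); (0, 0, 1, 0))


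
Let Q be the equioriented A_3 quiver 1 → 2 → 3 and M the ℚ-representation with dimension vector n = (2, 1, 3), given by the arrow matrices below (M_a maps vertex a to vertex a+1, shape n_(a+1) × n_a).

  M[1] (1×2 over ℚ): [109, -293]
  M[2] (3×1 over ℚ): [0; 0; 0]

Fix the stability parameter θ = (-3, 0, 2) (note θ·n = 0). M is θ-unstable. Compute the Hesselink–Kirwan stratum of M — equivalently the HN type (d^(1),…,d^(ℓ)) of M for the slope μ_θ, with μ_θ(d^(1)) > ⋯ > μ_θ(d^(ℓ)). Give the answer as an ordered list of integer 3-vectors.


Barcode: M ≅ I[1,1], I[1,2], I[3,3]^3. HN layers by μ_θ (3 steps, strictly decreasing):
  μ^(1)=2; μ^(2)=0; μ^(3)=-3

((0, 0, 3); (0, 1, 0); (2, 0, 0))


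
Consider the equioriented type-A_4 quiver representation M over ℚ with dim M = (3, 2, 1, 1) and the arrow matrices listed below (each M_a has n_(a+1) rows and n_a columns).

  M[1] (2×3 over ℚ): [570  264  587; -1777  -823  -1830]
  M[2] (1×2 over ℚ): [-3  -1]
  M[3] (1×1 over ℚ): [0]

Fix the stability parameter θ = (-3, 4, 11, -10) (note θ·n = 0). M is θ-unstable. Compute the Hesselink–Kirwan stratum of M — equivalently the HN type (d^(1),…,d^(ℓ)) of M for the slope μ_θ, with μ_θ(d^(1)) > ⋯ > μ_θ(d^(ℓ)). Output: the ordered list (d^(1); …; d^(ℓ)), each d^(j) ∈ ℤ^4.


Via rank(M_{q-1}∘⋯∘M_p): M ≅ I[1,1], I[1,2], I[1,3], I[4,4].
μ_θ-semistable layers: μ^(1)=11; μ^(2)=4; μ^(3)=-3; μ^(4)=-10

((0, 0, 1, 0); (0, 2, 0, 0); (3, 0, 0, 0); (0, 0, 0, 1))


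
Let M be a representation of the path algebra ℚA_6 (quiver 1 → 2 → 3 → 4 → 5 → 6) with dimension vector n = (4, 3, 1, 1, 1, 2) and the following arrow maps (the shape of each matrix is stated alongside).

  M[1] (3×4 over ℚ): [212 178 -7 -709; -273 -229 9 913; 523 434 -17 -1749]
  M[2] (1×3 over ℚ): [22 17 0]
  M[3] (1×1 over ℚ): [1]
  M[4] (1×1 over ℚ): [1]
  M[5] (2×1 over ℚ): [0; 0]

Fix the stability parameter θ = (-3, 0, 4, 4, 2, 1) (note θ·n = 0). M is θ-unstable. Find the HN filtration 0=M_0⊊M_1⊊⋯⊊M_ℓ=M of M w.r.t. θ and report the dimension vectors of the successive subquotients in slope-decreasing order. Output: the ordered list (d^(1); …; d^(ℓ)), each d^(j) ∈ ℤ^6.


Via rank(M_{q-1}∘⋯∘M_p): M ≅ I[1,1], I[1,2]^2, I[1,5], I[6,6]^2.
μ_θ-semistable layers: μ^(1)=10/3; μ^(2)=1; μ^(3)=0; μ^(4)=-3

((0, 0, 1, 1, 1, 0); (0, 0, 0, 0, 0, 2); (0, 3, 0, 0, 0, 0); (4, 0, 0, 0, 0, 0))


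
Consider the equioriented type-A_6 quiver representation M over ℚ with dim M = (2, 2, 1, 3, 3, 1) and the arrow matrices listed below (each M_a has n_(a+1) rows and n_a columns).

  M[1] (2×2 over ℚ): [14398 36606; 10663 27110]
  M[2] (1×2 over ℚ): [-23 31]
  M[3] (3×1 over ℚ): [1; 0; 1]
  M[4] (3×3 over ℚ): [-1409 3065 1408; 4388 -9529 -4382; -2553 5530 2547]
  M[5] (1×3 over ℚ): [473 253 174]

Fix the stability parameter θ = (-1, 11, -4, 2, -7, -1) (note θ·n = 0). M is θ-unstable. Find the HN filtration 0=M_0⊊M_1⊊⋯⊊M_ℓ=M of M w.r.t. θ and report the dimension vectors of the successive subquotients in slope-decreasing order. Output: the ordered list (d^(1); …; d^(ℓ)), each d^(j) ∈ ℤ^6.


Interval decomposition of M: I[1,2], I[1,6], I[4,5]^2.
HN type (ℓ=4): μ^(1)=11; μ^(2)=1/5; μ^(3)=-1; μ^(4)=-5/2

((0, 1, 0, 0, 0, 0); (0, 1, 1, 1, 1, 1); (2, 0, 0, 0, 0, 0); (0, 0, 0, 2, 2, 0))


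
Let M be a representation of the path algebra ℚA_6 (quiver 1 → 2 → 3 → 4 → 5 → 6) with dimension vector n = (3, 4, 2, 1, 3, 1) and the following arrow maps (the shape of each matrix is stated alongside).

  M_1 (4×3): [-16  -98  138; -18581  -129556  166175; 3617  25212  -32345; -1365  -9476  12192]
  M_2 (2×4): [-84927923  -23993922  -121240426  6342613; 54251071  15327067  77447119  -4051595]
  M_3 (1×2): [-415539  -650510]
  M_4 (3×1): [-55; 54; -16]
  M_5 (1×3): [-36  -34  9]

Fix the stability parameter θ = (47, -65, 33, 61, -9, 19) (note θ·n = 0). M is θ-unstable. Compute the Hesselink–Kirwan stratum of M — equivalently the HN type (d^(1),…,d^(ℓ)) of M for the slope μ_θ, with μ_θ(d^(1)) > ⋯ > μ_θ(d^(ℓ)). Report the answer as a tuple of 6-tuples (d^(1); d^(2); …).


Barcode: M ≅ I[1,2], I[1,3], I[1,5], I[2,2], I[5,5], I[5,6]. HN layers by μ_θ (5 steps, strictly decreasing):
  μ^(1)=33; μ^(2)=85/3; μ^(3)=19; μ^(4)=-9; μ^(5)=-65

((0, 0, 1, 0, 0, 0); (0, 0, 1, 1, 1, 0); (0, 0, 0, 0, 0, 1); (3, 3, 0, 0, 2, 0); (0, 1, 0, 0, 0, 0))


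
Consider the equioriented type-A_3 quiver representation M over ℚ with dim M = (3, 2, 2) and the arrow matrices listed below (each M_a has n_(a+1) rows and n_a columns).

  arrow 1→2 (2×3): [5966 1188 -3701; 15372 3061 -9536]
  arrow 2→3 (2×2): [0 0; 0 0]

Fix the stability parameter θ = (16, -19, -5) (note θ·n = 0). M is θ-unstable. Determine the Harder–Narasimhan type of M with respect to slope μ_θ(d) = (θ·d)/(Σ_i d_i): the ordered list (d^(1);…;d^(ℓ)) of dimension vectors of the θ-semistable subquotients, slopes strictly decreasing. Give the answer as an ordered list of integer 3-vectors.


Barcode: M ≅ I[1,1], I[1,2]^2, I[3,3]^2. HN layers by μ_θ (3 steps, strictly decreasing):
  μ^(1)=16; μ^(2)=-3/2; μ^(3)=-5

((1, 0, 0); (2, 2, 0); (0, 0, 2))


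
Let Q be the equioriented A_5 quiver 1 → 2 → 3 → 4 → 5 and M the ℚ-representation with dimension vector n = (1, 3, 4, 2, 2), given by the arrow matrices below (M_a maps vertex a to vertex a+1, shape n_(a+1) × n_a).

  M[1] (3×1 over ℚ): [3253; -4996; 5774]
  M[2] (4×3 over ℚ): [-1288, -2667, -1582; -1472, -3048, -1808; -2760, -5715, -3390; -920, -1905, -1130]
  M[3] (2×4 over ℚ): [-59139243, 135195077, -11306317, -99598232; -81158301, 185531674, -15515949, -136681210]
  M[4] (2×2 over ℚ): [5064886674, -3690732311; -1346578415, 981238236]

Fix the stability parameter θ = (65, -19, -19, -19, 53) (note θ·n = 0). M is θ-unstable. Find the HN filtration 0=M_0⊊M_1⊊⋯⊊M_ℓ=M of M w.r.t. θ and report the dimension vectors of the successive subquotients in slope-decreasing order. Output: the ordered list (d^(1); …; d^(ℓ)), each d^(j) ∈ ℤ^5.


Interval decomposition of M: I[1,2], I[2,2], I[2,3], I[3,3], I[3,5]^2.
HN type (ℓ=3): μ^(1)=53; μ^(2)=23; μ^(3)=-19

((0, 0, 0, 0, 2); (1, 1, 0, 0, 0); (0, 2, 4, 2, 0))


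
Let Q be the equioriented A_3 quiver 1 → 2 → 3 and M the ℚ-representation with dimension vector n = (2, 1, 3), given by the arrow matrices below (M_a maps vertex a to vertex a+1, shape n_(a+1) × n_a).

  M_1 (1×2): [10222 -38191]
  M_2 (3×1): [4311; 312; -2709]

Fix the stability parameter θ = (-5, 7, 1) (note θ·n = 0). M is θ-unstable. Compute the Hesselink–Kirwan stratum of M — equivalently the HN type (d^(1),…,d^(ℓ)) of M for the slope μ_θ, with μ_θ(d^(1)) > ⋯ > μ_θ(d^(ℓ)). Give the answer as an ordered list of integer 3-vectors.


Via rank(M_{q-1}∘⋯∘M_p): M ≅ I[1,1], I[1,3], I[3,3]^2.
μ_θ-semistable layers: μ^(1)=4; μ^(2)=1; μ^(3)=-5

((0, 1, 1); (0, 0, 2); (2, 0, 0))


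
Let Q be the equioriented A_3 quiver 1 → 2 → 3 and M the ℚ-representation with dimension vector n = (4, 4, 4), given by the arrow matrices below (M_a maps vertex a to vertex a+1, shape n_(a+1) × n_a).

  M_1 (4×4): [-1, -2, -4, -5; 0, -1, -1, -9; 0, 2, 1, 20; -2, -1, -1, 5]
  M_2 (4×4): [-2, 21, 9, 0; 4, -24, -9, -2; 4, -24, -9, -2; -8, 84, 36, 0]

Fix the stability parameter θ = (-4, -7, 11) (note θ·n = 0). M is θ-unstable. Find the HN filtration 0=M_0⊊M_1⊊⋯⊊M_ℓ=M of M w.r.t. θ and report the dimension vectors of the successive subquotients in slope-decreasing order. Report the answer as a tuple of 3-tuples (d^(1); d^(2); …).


Barcode: M ≅ I[1,2]^2, I[1,3]^2, I[3,3]^2. HN layers by μ_θ (2 steps, strictly decreasing):
  μ^(1)=11; μ^(2)=-11/2

((0, 0, 4); (4, 4, 0))


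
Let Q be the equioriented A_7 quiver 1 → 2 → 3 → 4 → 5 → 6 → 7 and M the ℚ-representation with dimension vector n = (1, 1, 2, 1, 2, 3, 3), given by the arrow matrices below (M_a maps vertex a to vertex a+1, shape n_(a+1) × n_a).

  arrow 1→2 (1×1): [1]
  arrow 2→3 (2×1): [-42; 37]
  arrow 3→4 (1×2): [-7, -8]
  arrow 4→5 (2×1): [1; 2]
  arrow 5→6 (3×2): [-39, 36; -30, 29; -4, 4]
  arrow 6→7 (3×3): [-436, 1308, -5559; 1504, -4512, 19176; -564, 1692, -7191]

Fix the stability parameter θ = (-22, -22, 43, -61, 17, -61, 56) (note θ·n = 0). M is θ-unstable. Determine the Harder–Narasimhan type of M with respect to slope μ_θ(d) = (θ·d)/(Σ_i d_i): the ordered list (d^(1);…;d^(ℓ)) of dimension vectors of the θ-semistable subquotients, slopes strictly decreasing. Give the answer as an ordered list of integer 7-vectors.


Barcode: M ≅ I[1,6], I[3,3], I[5,6], I[6,7], I[7,7]^2. HN layers by μ_θ (5 steps, strictly decreasing):
  μ^(1)=56; μ^(2)=43; μ^(3)=-31/2; μ^(4)=-22; μ^(5)=-61

((0, 0, 0, 0, 0, 0, 3); (0, 0, 1, 0, 0, 0, 0); (0, 0, 1, 1, 1, 1, 0); (1, 1, 0, 0, 1, 1, 0); (0, 0, 0, 0, 0, 1, 0))


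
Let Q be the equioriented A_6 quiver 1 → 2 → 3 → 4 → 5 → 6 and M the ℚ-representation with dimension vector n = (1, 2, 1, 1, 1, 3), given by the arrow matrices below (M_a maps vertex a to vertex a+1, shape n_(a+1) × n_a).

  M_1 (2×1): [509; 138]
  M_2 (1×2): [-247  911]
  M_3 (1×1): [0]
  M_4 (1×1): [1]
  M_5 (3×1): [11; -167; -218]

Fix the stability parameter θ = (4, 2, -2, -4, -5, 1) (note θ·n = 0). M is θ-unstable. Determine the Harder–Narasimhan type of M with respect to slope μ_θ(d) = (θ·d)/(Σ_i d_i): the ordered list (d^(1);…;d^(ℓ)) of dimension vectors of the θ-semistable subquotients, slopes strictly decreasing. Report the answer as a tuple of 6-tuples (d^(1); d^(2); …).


Via rank(M_{q-1}∘⋯∘M_p): M ≅ I[1,3], I[2,2], I[4,6], I[6,6]^2.
μ_θ-semistable layers: μ^(1)=2; μ^(2)=4/3; μ^(3)=1; μ^(4)=-9/2

((0, 1, 0, 0, 0, 0); (1, 1, 1, 0, 0, 0); (0, 0, 0, 0, 0, 3); (0, 0, 0, 1, 1, 0))


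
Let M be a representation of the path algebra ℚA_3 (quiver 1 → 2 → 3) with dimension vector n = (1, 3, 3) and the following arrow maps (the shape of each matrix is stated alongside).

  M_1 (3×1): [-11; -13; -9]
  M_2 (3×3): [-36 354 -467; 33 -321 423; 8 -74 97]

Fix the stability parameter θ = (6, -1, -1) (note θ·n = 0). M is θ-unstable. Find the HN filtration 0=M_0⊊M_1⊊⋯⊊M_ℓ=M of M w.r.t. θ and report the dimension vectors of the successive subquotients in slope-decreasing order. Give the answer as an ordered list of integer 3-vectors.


Barcode: M ≅ I[1,3], I[2,2], I[2,3], I[3,3]. HN layers by μ_θ (2 steps, strictly decreasing):
  μ^(1)=4/3; μ^(2)=-1

((1, 1, 1); (0, 2, 2))


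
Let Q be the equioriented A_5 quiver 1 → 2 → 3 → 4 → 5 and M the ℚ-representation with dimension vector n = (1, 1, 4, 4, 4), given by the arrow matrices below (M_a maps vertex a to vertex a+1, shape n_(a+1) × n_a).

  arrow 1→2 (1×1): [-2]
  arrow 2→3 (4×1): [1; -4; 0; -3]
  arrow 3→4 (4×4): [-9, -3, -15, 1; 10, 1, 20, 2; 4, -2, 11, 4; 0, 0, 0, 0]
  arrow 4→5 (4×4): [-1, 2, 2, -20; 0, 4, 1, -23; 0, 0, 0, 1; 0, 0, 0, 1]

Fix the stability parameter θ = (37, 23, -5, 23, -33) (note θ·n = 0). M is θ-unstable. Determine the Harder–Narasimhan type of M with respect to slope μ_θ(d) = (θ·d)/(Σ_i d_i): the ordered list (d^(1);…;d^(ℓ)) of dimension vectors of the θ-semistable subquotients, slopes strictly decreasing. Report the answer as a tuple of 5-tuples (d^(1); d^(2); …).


Interval decomposition of M: I[1,3], I[3,4], I[3,5]^2, I[4,5], I[5,5].
HN type (ℓ=4): μ^(1)=23; μ^(2)=55/3; μ^(3)=-5; μ^(4)=-33

((0, 0, 0, 1, 0); (1, 1, 1, 0, 0); (0, 0, 3, 3, 3); (0, 0, 0, 0, 1))


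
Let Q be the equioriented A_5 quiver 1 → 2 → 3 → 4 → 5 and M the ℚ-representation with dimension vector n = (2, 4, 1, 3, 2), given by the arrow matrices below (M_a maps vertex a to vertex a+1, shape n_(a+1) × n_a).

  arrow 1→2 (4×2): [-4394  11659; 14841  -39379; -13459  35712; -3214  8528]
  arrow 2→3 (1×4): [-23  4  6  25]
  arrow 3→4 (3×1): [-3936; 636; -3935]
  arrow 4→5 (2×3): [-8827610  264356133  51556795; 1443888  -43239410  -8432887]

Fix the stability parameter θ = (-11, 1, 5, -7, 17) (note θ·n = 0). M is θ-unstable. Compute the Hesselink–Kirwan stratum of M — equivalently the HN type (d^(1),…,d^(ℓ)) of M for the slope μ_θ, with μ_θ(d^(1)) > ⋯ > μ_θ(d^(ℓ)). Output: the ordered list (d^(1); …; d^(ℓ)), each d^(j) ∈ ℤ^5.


Barcode: M ≅ I[1,2], I[1,5], I[2,2]^2, I[4,4], I[4,5]. HN layers by μ_θ (5 steps, strictly decreasing):
  μ^(1)=17; μ^(2)=1; μ^(3)=-1/3; μ^(4)=-7; μ^(5)=-11

((0, 0, 0, 0, 2); (0, 3, 0, 0, 0); (0, 1, 1, 1, 0); (0, 0, 0, 2, 0); (2, 0, 0, 0, 0))


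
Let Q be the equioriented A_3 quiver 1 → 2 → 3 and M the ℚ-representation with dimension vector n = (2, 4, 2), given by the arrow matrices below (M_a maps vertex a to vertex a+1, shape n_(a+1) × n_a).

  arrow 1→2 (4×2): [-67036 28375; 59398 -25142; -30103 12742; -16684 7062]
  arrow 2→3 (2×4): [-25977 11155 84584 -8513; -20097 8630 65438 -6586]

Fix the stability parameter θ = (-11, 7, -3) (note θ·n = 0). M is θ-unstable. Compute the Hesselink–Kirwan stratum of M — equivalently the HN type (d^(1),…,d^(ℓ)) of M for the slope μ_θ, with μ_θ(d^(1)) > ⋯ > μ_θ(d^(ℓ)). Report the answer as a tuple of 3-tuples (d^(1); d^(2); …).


Interval decomposition of M: I[1,3]^2, I[2,2]^2.
HN type (ℓ=3): μ^(1)=7; μ^(2)=2; μ^(3)=-11

((0, 2, 0); (0, 2, 2); (2, 0, 0))


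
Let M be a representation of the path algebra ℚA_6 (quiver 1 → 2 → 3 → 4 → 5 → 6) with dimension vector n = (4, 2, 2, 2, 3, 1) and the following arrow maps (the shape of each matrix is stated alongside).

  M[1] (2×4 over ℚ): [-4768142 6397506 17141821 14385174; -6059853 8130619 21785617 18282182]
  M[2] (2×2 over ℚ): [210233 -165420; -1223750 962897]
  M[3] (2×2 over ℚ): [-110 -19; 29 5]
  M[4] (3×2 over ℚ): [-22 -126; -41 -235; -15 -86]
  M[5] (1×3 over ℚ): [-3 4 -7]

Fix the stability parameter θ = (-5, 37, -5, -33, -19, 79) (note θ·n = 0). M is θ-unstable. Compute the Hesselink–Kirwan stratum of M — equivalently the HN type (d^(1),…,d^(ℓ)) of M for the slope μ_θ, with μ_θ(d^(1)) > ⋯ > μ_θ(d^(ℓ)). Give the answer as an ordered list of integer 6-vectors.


Barcode: M ≅ I[1,1]^2, I[1,5], I[1,6], I[5,5]. HN layers by μ_θ (3 steps, strictly decreasing):
  μ^(1)=79; μ^(2)=-5; μ^(3)=-19

((0, 0, 0, 0, 0, 1); (4, 2, 2, 2, 2, 0); (0, 0, 0, 0, 1, 0))


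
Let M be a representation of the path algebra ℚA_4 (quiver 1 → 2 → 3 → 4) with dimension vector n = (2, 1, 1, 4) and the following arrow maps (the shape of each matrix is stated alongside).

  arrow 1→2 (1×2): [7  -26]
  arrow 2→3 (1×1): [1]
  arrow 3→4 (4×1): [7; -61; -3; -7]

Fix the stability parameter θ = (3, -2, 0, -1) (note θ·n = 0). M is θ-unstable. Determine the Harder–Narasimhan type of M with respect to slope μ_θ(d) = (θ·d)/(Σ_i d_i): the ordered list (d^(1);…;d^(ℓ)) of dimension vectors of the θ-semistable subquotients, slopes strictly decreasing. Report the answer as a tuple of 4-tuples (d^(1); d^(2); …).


Interval decomposition of M: I[1,1], I[1,4], I[4,4]^3.
HN type (ℓ=3): μ^(1)=3; μ^(2)=0; μ^(3)=-1

((1, 0, 0, 0); (1, 1, 1, 1); (0, 0, 0, 3))


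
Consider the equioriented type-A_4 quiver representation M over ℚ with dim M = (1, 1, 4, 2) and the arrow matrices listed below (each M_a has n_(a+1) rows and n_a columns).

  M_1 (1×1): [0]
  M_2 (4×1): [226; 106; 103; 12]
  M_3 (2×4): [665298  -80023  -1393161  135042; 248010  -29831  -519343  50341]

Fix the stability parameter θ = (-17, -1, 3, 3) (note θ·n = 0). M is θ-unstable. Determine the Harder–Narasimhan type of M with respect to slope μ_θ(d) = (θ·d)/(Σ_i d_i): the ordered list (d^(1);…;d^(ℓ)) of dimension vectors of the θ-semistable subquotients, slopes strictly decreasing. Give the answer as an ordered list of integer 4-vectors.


Barcode: M ≅ I[1,1], I[2,4], I[3,3]^2, I[3,4]. HN layers by μ_θ (3 steps, strictly decreasing):
  μ^(1)=3; μ^(2)=-1; μ^(3)=-17

((0, 0, 4, 2); (0, 1, 0, 0); (1, 0, 0, 0))


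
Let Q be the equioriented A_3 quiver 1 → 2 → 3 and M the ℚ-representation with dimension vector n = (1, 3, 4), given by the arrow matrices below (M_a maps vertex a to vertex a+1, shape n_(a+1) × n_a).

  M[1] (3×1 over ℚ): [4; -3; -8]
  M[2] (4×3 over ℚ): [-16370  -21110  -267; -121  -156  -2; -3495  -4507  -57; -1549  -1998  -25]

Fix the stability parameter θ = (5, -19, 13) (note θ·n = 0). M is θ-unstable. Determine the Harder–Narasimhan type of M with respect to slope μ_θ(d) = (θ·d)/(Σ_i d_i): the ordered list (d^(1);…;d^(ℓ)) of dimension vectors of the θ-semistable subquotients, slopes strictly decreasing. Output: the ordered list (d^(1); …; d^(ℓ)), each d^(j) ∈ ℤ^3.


Interval decomposition of M: I[1,3], I[2,3]^2, I[3,3].
HN type (ℓ=3): μ^(1)=13; μ^(2)=-7; μ^(3)=-19

((0, 0, 4); (1, 1, 0); (0, 2, 0))


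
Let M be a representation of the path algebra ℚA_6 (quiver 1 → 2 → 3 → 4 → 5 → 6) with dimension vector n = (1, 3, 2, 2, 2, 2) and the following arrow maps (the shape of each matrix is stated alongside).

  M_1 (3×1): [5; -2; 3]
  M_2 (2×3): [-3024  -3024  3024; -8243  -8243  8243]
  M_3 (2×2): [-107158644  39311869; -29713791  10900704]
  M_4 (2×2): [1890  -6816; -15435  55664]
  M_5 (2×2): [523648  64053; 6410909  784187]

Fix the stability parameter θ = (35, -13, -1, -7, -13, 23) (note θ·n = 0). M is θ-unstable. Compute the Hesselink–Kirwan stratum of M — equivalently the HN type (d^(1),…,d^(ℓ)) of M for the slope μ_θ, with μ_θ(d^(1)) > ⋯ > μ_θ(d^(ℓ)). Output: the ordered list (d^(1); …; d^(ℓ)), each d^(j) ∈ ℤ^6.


Barcode: M ≅ I[1,2], I[2,2], I[2,6], I[3,4], I[5,6]. HN layers by μ_θ (5 steps, strictly decreasing):
  μ^(1)=23; μ^(2)=11; μ^(3)=-4; μ^(4)=-7; μ^(5)=-13

((0, 0, 0, 0, 0, 2); (1, 1, 0, 0, 0, 0); (0, 0, 1, 1, 0, 0); (0, 0, 1, 1, 1, 0); (0, 2, 0, 0, 1, 0))
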